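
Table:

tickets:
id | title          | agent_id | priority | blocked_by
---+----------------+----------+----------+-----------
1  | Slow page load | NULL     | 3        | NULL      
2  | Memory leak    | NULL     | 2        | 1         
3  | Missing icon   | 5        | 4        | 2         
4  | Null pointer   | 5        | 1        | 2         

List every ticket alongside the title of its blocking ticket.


This is a self-join: tickets is joined to a second copy of itself, matching each row's blocked_by to another row's id. Use LEFT JOIN so rows with blocked_by=NULL are kept.
  - ticket 1 (Slow page load): blocked_by=NULL -> NULL
  - ticket 2 (Memory leak): blocked_by=1 -> Slow page load
  - ticket 3 (Missing icon): blocked_by=2 -> Memory leak
  - ticket 4 (Null pointer): blocked_by=2 -> Memory leak

SQL:
SELECT a.title AS item, b.title AS blocked_by
FROM tickets a
LEFT JOIN tickets b ON a.blocked_by = b.id

Result:
item           | blocked_by    
---------------+---------------
Slow page load | NULL          
Memory leak    | Slow page load
Missing icon   | Memory leak   
Null pointer   | Memory leak   


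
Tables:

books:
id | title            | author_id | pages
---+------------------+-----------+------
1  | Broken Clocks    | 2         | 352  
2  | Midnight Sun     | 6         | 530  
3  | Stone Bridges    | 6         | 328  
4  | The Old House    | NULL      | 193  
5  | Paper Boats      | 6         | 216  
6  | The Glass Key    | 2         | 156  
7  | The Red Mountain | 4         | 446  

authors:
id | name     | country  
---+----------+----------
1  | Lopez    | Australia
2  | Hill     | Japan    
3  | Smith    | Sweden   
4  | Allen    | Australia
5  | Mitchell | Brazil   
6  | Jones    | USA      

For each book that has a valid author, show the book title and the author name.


INNER JOIN keeps only books rows whose author_id matches an id in authors. Walk through each book:
  - book 1 (Broken Clocks): author_id=2 -> matches Hill
  - book 2 (Midnight Sun): author_id=6 -> matches Jones
  - book 3 (Stone Bridges): author_id=6 -> matches Jones
  - book 4 (The Old House): author_id=NULL, no match -> dropped
  - book 5 (Paper Boats): author_id=6 -> matches Jones
  - book 6 (The Glass Key): author_id=2 -> matches Hill
  - book 7 (The Red Mountain): author_id=4 -> matches Allen
So 1 of 7 rows is dropped.

SQL:
SELECT a.title, b.name AS author
FROM books a
INNER JOIN authors b ON a.author_id = b.id

Result:
title            | author
-----------------+-------
Broken Clocks    | Hill  
Midnight Sun     | Jones 
Stone Bridges    | Jones 
Paper Boats      | Jones 
The Glass Key    | Hill  
The Red Mountain | Allen 


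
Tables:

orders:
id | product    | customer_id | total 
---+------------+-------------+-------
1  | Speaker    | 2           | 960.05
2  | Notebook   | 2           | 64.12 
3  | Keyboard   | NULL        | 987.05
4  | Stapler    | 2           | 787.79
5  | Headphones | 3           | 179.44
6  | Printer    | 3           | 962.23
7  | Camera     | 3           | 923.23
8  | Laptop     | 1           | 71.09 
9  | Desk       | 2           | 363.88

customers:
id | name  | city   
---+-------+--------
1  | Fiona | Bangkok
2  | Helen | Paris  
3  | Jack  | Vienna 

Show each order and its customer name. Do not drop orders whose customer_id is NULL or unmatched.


LEFT JOIN keeps every row from orders (the left table); where customer_id has no match in customers, the customer columns become NULL. Walk through each order:
  - order 1 (Speaker): customer_id=2 -> matches Helen
  - order 2 (Notebook): customer_id=2 -> matches Helen
  - order 3 (Keyboard): customer_id=NULL, no match -> kept with NULL
  - order 4 (Stapler): customer_id=2 -> matches Helen
  - order 5 (Headphones): customer_id=3 -> matches Jack
  - order 6 (Printer): customer_id=3 -> matches Jack
  - order 7 (Camera): customer_id=3 -> matches Jack
  - order 8 (Laptop): customer_id=1 -> matches Fiona
  - order 9 (Desk): customer_id=2 -> matches Helen
All 9 rows appear; 1 has NULL customer.

SQL:
SELECT a.product, b.name AS customer
FROM orders a
LEFT JOIN customers b ON a.customer_id = b.id

Result:
product    | customer
-----------+---------
Speaker    | Helen   
Notebook   | Helen   
Keyboard   | NULL    
Stapler    | Helen   
Headphones | Jack    
Printer    | Jack    
Camera     | Jack    
Laptop     | Fiona   
Desk       | Helen   


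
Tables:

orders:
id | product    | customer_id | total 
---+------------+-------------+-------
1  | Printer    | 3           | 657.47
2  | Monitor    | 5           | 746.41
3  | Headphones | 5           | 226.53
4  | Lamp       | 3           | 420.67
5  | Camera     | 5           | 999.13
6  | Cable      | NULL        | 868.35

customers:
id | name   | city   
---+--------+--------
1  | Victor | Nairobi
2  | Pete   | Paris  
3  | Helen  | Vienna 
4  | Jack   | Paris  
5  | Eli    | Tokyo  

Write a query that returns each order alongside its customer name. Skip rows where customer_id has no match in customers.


INNER JOIN keeps only orders rows whose customer_id matches an id in customers. Walk through each order:
  - order 1 (Printer): customer_id=3 -> matches Helen
  - order 2 (Monitor): customer_id=5 -> matches Eli
  - order 3 (Headphones): customer_id=5 -> matches Eli
  - order 4 (Lamp): customer_id=3 -> matches Helen
  - order 5 (Camera): customer_id=5 -> matches Eli
  - order 6 (Cable): customer_id=NULL, no match -> dropped
So 1 of 6 rows is dropped.

SQL:
SELECT a.product, b.name AS customer
FROM orders a
INNER JOIN customers b ON a.customer_id = b.id

Result:
product    | customer
-----------+---------
Printer    | Helen   
Monitor    | Eli     
Headphones | Eli     
Lamp       | Helen   
Camera     | Eli     


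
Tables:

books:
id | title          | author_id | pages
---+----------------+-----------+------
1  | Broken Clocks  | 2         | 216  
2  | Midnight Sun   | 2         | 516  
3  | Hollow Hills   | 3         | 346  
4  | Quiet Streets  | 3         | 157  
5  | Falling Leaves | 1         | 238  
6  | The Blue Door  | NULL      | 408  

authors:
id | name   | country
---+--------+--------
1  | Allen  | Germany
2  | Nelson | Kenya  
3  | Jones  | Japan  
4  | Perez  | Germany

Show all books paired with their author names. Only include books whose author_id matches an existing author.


INNER JOIN keeps only books rows whose author_id matches an id in authors. Walk through each book:
  - book 1 (Broken Clocks): author_id=2 -> matches Nelson
  - book 2 (Midnight Sun): author_id=2 -> matches Nelson
  - book 3 (Hollow Hills): author_id=3 -> matches Jones
  - book 4 (Quiet Streets): author_id=3 -> matches Jones
  - book 5 (Falling Leaves): author_id=1 -> matches Allen
  - book 6 (The Blue Door): author_id=NULL, no match -> dropped
So 1 of 6 rows is dropped.

SQL:
SELECT a.title, b.name AS author
FROM books a
INNER JOIN authors b ON a.author_id = b.id

Result:
title          | author
---------------+-------
Broken Clocks  | Nelson
Midnight Sun   | Nelson
Hollow Hills   | Jones 
Quiet Streets  | Jones 
Falling Leaves | Allen 


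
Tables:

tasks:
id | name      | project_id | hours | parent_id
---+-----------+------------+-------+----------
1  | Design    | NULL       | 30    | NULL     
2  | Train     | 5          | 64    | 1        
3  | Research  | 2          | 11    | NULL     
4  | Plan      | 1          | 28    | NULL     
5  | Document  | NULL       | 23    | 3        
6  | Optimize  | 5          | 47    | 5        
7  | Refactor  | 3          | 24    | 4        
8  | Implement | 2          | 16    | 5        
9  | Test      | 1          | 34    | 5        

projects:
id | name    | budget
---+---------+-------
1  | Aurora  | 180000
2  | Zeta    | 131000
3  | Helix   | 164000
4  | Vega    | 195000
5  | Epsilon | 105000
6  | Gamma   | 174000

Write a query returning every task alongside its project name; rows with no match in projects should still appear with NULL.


LEFT JOIN keeps every row from tasks (the left table); where project_id has no match in projects, the project columns become NULL. Walk through each task:
  - task 1 (Design): project_id=NULL, no match -> kept with NULL
  - task 2 (Train): project_id=5 -> matches Epsilon
  - task 3 (Research): project_id=2 -> matches Zeta
  - task 4 (Plan): project_id=1 -> matches Aurora
  - task 5 (Document): project_id=NULL, no match -> kept with NULL
  - task 6 (Optimize): project_id=5 -> matches Epsilon
  - task 7 (Refactor): project_id=3 -> matches Helix
  - task 8 (Implement): project_id=2 -> matches Zeta
  - task 9 (Test): project_id=1 -> matches Aurora
All 9 rows appear; 2 have NULL project.

SQL:
SELECT a.name, b.name AS project
FROM tasks a
LEFT JOIN projects b ON a.project_id = b.id

Result:
name      | project
----------+--------
Design    | NULL   
Train     | Epsilon
Research  | Zeta   
Plan      | Aurora 
Document  | NULL   
Optimize  | Epsilon
Refactor  | Helix  
Implement | Zeta   
Test      | Aurora 


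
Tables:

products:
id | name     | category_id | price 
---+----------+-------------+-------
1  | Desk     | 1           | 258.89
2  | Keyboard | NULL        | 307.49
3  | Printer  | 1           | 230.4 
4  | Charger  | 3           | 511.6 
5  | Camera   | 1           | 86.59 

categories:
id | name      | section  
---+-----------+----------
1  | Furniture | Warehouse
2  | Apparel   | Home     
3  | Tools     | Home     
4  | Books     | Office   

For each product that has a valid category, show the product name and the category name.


INNER JOIN keeps only products rows whose category_id matches an id in categories. Walk through each product:
  - product 1 (Desk): category_id=1 -> matches Furniture
  - product 2 (Keyboard): category_id=NULL, no match -> dropped
  - product 3 (Printer): category_id=1 -> matches Furniture
  - product 4 (Charger): category_id=3 -> matches Tools
  - product 5 (Camera): category_id=1 -> matches Furniture
So 1 of 5 rows is dropped.

SQL:
SELECT a.name, b.name AS category
FROM products a
INNER JOIN categories b ON a.category_id = b.id

Result:
name    | category 
--------+----------
Desk    | Furniture
Printer | Furniture
Charger | Tools    
Camera  | Furniture


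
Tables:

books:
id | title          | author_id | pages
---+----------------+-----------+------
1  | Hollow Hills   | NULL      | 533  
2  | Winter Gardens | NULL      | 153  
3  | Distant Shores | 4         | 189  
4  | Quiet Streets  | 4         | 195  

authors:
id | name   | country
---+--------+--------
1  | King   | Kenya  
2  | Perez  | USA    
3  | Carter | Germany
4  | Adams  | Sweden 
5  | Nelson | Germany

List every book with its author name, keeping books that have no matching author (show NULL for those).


LEFT JOIN keeps every row from books (the left table); where author_id has no match in authors, the author columns become NULL. Walk through each book:
  - book 1 (Hollow Hills): author_id=NULL, no match -> kept with NULL
  - book 2 (Winter Gardens): author_id=NULL, no match -> kept with NULL
  - book 3 (Distant Shores): author_id=4 -> matches Adams
  - book 4 (Quiet Streets): author_id=4 -> matches Adams
All 4 rows appear; 2 have NULL author.

SQL:
SELECT a.title, b.name AS author
FROM books a
LEFT JOIN authors b ON a.author_id = b.id

Result:
title          | author
---------------+-------
Hollow Hills   | NULL  
Winter Gardens | NULL  
Distant Shores | Adams 
Quiet Streets  | Adams 


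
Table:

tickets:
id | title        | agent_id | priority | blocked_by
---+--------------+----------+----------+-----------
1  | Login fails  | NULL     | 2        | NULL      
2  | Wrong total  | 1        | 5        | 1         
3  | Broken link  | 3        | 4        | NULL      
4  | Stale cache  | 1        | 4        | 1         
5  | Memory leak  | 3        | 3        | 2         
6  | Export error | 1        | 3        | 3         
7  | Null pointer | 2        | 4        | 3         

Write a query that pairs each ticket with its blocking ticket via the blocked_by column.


This is a self-join: tickets is joined to a second copy of itself, matching each row's blocked_by to another row's id. Use LEFT JOIN so rows with blocked_by=NULL are kept.
  - ticket 1 (Login fails): blocked_by=NULL -> NULL
  - ticket 2 (Wrong total): blocked_by=1 -> Login fails
  - ticket 3 (Broken link): blocked_by=NULL -> NULL
  - ticket 4 (Stale cache): blocked_by=1 -> Login fails
  - ticket 5 (Memory leak): blocked_by=2 -> Wrong total
  - ticket 6 (Export error): blocked_by=3 -> Broken link
  - ticket 7 (Null pointer): blocked_by=3 -> Broken link

SQL:
SELECT a.title AS item, b.title AS blocked_by
FROM tickets a
LEFT JOIN tickets b ON a.blocked_by = b.id

Result:
item         | blocked_by 
-------------+------------
Login fails  | NULL       
Wrong total  | Login fails
Broken link  | NULL       
Stale cache  | Login fails
Memory leak  | Wrong total
Export error | Broken link
Null pointer | Broken link


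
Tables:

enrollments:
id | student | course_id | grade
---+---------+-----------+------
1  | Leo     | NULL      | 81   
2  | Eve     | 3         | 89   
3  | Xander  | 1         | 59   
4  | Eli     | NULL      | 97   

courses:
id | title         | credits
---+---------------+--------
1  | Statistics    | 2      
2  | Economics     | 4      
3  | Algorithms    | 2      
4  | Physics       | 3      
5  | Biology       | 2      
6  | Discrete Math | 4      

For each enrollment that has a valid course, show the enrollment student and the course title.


INNER JOIN keeps only enrollments rows whose course_id matches an id in courses. Walk through each enrollment:
  - enrollment 1 (Leo): course_id=NULL, no match -> dropped
  - enrollment 2 (Eve): course_id=3 -> matches Algorithms
  - enrollment 3 (Xander): course_id=1 -> matches Statistics
  - enrollment 4 (Eli): course_id=NULL, no match -> dropped
So 2 of 4 rows are dropped.

SQL:
SELECT a.student, b.title AS course
FROM enrollments a
INNER JOIN courses b ON a.course_id = b.id

Result:
student | course    
--------+-----------
Eve     | Algorithms
Xander  | Statistics


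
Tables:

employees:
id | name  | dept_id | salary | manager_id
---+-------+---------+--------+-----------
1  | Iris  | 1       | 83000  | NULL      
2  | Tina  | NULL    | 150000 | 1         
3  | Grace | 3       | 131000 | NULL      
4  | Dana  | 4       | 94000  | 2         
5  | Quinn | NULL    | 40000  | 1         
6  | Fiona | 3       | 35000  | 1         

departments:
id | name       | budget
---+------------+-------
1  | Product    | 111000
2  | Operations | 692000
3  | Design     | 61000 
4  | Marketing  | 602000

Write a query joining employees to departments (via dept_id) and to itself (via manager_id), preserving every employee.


Two LEFT JOINs from the same base table employees: one to departments via dept_id, one to employees itself via manager_id. Both are LEFT so every employee is preserved.
Match against departments:
  - employee 1 (Iris): dept_id=1 -> matches Product
  - employee 2 (Tina): dept_id=NULL, no match -> kept with NULL
  - employee 3 (Grace): dept_id=3 -> matches Design
  - employee 4 (Dana): dept_id=4 -> matches Marketing
  - employee 5 (Quinn): dept_id=NULL, no match -> kept with NULL
  - employee 6 (Fiona): dept_id=3 -> matches Design
Match against employees (self):
  - employee 1 (Iris): manager_id=NULL -> NULL
  - employee 2 (Tina): manager_id=1 -> Iris
  - employee 3 (Grace): manager_id=NULL -> NULL
  - employee 4 (Dana): manager_id=2 -> Tina
  - employee 5 (Quinn): manager_id=1 -> Iris
  - employee 6 (Fiona): manager_id=1 -> Iris

SQL:
SELECT a.name, b.name AS department, c.name AS manager
FROM employees a
LEFT JOIN departments b ON a.dept_id = b.id
LEFT JOIN employees c ON a.manager_id = c.id

Result:
name  | department | manager
------+------------+--------
Iris  | Product    | NULL   
Tina  | NULL       | Iris   
Grace | Design     | NULL   
Dana  | Marketing  | Tina   
Quinn | NULL       | Iris   
Fiona | Design     | Iris   


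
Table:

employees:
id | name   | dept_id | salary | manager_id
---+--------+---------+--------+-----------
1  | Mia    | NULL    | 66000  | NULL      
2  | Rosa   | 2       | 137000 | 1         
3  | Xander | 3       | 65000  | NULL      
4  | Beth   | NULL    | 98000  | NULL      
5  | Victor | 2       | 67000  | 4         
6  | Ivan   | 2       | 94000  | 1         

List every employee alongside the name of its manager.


This is a self-join: employees is joined to a second copy of itself, matching each row's manager_id to another row's id. Use LEFT JOIN so rows with manager_id=NULL are kept.
  - employee 1 (Mia): manager_id=NULL -> NULL
  - employee 2 (Rosa): manager_id=1 -> Mia
  - employee 3 (Xander): manager_id=NULL -> NULL
  - employee 4 (Beth): manager_id=NULL -> NULL
  - employee 5 (Victor): manager_id=4 -> Beth
  - employee 6 (Ivan): manager_id=1 -> Mia

SQL:
SELECT a.name AS item, b.name AS manager
FROM employees a
LEFT JOIN employees b ON a.manager_id = b.id

Result:
item   | manager
-------+--------
Mia    | NULL   
Rosa   | Mia    
Xander | NULL   
Beth   | NULL   
Victor | Beth   
Ivan   | Mia    


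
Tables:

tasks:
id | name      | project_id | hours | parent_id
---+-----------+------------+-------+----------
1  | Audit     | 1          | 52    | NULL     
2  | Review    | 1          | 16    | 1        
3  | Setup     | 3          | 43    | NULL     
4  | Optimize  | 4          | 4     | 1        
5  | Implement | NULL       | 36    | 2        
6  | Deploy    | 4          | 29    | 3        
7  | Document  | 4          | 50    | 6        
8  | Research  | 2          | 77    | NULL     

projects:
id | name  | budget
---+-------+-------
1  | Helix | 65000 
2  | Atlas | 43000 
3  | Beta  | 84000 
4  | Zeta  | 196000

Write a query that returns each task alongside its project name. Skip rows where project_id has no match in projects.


INNER JOIN keeps only tasks rows whose project_id matches an id in projects. Walk through each task:
  - task 1 (Audit): project_id=1 -> matches Helix
  - task 2 (Review): project_id=1 -> matches Helix
  - task 3 (Setup): project_id=3 -> matches Beta
  - task 4 (Optimize): project_id=4 -> matches Zeta
  - task 5 (Implement): project_id=NULL, no match -> dropped
  - task 6 (Deploy): project_id=4 -> matches Zeta
  - task 7 (Document): project_id=4 -> matches Zeta
  - task 8 (Research): project_id=2 -> matches Atlas
So 1 of 8 rows is dropped.

SQL:
SELECT a.name, b.name AS project
FROM tasks a
INNER JOIN projects b ON a.project_id = b.id

Result:
name     | project
---------+--------
Audit    | Helix  
Review   | Helix  
Setup    | Beta   
Optimize | Zeta   
Deploy   | Zeta   
Document | Zeta   
Research | Atlas  


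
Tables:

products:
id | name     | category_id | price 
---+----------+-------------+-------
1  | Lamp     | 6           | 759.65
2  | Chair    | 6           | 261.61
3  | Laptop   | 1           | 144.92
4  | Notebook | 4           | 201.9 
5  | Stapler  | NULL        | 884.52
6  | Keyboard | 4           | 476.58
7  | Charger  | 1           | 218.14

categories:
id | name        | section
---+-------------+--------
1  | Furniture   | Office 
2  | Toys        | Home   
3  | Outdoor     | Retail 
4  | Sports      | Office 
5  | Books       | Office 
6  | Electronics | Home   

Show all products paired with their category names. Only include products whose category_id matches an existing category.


INNER JOIN keeps only products rows whose category_id matches an id in categories. Walk through each product:
  - product 1 (Lamp): category_id=6 -> matches Electronics
  - product 2 (Chair): category_id=6 -> matches Electronics
  - product 3 (Laptop): category_id=1 -> matches Furniture
  - product 4 (Notebook): category_id=4 -> matches Sports
  - product 5 (Stapler): category_id=NULL, no match -> dropped
  - product 6 (Keyboard): category_id=4 -> matches Sports
  - product 7 (Charger): category_id=1 -> matches Furniture
So 1 of 7 rows is dropped.

SQL:
SELECT a.name, b.name AS category
FROM products a
INNER JOIN categories b ON a.category_id = b.id

Result:
name     | category   
---------+------------
Lamp     | Electronics
Chair    | Electronics
Laptop   | Furniture  
Notebook | Sports     
Keyboard | Sports     
Charger  | Furniture  


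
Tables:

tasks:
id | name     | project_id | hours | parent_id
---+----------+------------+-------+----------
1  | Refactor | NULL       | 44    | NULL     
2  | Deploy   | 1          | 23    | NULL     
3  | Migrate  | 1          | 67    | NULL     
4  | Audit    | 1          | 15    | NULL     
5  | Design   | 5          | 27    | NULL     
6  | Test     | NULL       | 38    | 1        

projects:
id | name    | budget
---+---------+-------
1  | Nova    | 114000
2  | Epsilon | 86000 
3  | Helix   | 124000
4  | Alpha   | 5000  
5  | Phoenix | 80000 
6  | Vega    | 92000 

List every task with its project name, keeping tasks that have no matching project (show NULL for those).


LEFT JOIN keeps every row from tasks (the left table); where project_id has no match in projects, the project columns become NULL. Walk through each task:
  - task 1 (Refactor): project_id=NULL, no match -> kept with NULL
  - task 2 (Deploy): project_id=1 -> matches Nova
  - task 3 (Migrate): project_id=1 -> matches Nova
  - task 4 (Audit): project_id=1 -> matches Nova
  - task 5 (Design): project_id=5 -> matches Phoenix
  - task 6 (Test): project_id=NULL, no match -> kept with NULL
All 6 rows appear; 2 have NULL project.

SQL:
SELECT a.name, b.name AS project
FROM tasks a
LEFT JOIN projects b ON a.project_id = b.id

Result:
name     | project
---------+--------
Refactor | NULL   
Deploy   | Nova   
Migrate  | Nova   
Audit    | Nova   
Design   | Phoenix
Test     | NULL   


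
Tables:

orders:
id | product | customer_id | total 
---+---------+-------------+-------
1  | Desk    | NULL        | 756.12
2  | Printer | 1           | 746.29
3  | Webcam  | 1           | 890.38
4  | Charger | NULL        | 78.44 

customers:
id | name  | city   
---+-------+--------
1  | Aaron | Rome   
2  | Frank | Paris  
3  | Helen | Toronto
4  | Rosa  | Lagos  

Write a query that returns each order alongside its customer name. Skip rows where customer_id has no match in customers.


INNER JOIN keeps only orders rows whose customer_id matches an id in customers. Walk through each order:
  - order 1 (Desk): customer_id=NULL, no match -> dropped
  - order 2 (Printer): customer_id=1 -> matches Aaron
  - order 3 (Webcam): customer_id=1 -> matches Aaron
  - order 4 (Charger): customer_id=NULL, no match -> dropped
So 2 of 4 rows are dropped.

SQL:
SELECT a.product, b.name AS customer
FROM orders a
INNER JOIN customers b ON a.customer_id = b.id

Result:
product | customer
--------+---------
Printer | Aaron   
Webcam  | Aaron   


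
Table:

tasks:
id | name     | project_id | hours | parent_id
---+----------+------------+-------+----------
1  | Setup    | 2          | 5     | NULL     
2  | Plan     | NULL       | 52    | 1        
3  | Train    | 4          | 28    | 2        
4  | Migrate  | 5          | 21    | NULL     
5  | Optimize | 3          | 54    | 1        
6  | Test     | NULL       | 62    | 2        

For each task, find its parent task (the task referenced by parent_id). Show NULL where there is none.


This is a self-join: tasks is joined to a second copy of itself, matching each row's parent_id to another row's id. Use LEFT JOIN so rows with parent_id=NULL are kept.
  - task 1 (Setup): parent_id=NULL -> NULL
  - task 2 (Plan): parent_id=1 -> Setup
  - task 3 (Train): parent_id=2 -> Plan
  - task 4 (Migrate): parent_id=NULL -> NULL
  - task 5 (Optimize): parent_id=1 -> Setup
  - task 6 (Test): parent_id=2 -> Plan

SQL:
SELECT a.name AS item, b.name AS parent
FROM tasks a
LEFT JOIN tasks b ON a.parent_id = b.id

Result:
item     | parent
---------+-------
Setup    | NULL  
Plan     | Setup 
Train    | Plan  
Migrate  | NULL  
Optimize | Setup 
Test     | Plan  


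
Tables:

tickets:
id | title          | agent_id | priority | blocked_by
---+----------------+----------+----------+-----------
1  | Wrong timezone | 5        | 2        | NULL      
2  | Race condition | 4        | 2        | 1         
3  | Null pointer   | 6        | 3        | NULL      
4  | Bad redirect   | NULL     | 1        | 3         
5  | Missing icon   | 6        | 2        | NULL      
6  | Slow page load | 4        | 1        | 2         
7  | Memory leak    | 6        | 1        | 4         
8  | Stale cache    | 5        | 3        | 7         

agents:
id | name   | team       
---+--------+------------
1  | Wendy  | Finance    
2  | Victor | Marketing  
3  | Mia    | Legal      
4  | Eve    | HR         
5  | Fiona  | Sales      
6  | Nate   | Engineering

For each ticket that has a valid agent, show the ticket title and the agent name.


INNER JOIN keeps only tickets rows whose agent_id matches an id in agents. Walk through each ticket:
  - ticket 1 (Wrong timezone): agent_id=5 -> matches Fiona
  - ticket 2 (Race condition): agent_id=4 -> matches Eve
  - ticket 3 (Null pointer): agent_id=6 -> matches Nate
  - ticket 4 (Bad redirect): agent_id=NULL, no match -> dropped
  - ticket 5 (Missing icon): agent_id=6 -> matches Nate
  - ticket 6 (Slow page load): agent_id=4 -> matches Eve
  - ticket 7 (Memory leak): agent_id=6 -> matches Nate
  - ticket 8 (Stale cache): agent_id=5 -> matches Fiona
So 1 of 8 rows is dropped.

SQL:
SELECT a.title, b.name AS agent
FROM tickets a
INNER JOIN agents b ON a.agent_id = b.id

Result:
title          | agent
---------------+------
Wrong timezone | Fiona
Race condition | Eve  
Null pointer   | Nate 
Missing icon   | Nate 
Slow page load | Eve  
Memory leak    | Nate 
Stale cache    | Fiona


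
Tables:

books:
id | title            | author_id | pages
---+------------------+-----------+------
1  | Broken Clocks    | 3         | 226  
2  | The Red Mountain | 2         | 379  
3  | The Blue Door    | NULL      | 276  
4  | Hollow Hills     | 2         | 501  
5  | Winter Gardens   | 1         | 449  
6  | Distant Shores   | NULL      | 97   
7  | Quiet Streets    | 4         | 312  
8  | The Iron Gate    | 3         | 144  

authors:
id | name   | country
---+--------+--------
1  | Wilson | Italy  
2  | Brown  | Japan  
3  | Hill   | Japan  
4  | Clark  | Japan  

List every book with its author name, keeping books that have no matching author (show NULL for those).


LEFT JOIN keeps every row from books (the left table); where author_id has no match in authors, the author columns become NULL. Walk through each book:
  - book 1 (Broken Clocks): author_id=3 -> matches Hill
  - book 2 (The Red Mountain): author_id=2 -> matches Brown
  - book 3 (The Blue Door): author_id=NULL, no match -> kept with NULL
  - book 4 (Hollow Hills): author_id=2 -> matches Brown
  - book 5 (Winter Gardens): author_id=1 -> matches Wilson
  - book 6 (Distant Shores): author_id=NULL, no match -> kept with NULL
  - book 7 (Quiet Streets): author_id=4 -> matches Clark
  - book 8 (The Iron Gate): author_id=3 -> matches Hill
All 8 rows appear; 2 have NULL author.

SQL:
SELECT a.title, b.name AS author
FROM books a
LEFT JOIN authors b ON a.author_id = b.id

Result:
title            | author
-----------------+-------
Broken Clocks    | Hill  
The Red Mountain | Brown 
The Blue Door    | NULL  
Hollow Hills     | Brown 
Winter Gardens   | Wilson
Distant Shores   | NULL  
Quiet Streets    | Clark 
The Iron Gate    | Hill  


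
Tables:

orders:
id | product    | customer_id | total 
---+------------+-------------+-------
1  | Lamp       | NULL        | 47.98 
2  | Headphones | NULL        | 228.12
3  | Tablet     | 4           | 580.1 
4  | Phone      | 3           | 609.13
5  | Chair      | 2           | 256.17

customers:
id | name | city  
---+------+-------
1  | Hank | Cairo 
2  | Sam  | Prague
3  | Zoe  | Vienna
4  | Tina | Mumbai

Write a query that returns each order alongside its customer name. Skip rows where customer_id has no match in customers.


INNER JOIN keeps only orders rows whose customer_id matches an id in customers. Walk through each order:
  - order 1 (Lamp): customer_id=NULL, no match -> dropped
  - order 2 (Headphones): customer_id=NULL, no match -> dropped
  - order 3 (Tablet): customer_id=4 -> matches Tina
  - order 4 (Phone): customer_id=3 -> matches Zoe
  - order 5 (Chair): customer_id=2 -> matches Sam
So 2 of 5 rows are dropped.

SQL:
SELECT a.product, b.name AS customer
FROM orders a
INNER JOIN customers b ON a.customer_id = b.id

Result:
product | customer
--------+---------
Tablet  | Tina    
Phone   | Zoe     
Chair   | Sam     


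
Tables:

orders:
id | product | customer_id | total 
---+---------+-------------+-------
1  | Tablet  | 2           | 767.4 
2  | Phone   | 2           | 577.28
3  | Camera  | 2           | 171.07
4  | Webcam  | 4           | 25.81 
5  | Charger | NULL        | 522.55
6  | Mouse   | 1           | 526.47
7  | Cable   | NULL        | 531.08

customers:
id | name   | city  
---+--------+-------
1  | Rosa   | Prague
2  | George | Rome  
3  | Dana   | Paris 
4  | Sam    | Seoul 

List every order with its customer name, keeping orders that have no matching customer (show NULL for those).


LEFT JOIN keeps every row from orders (the left table); where customer_id has no match in customers, the customer columns become NULL. Walk through each order:
  - order 1 (Tablet): customer_id=2 -> matches George
  - order 2 (Phone): customer_id=2 -> matches George
  - order 3 (Camera): customer_id=2 -> matches George
  - order 4 (Webcam): customer_id=4 -> matches Sam
  - order 5 (Charger): customer_id=NULL, no match -> kept with NULL
  - order 6 (Mouse): customer_id=1 -> matches Rosa
  - order 7 (Cable): customer_id=NULL, no match -> kept with NULL
All 7 rows appear; 2 have NULL customer.

SQL:
SELECT a.product, b.name AS customer
FROM orders a
LEFT JOIN customers b ON a.customer_id = b.id

Result:
product | customer
--------+---------
Tablet  | George  
Phone   | George  
Camera  | George  
Webcam  | Sam     
Charger | NULL    
Mouse   | Rosa    
Cable   | NULL    


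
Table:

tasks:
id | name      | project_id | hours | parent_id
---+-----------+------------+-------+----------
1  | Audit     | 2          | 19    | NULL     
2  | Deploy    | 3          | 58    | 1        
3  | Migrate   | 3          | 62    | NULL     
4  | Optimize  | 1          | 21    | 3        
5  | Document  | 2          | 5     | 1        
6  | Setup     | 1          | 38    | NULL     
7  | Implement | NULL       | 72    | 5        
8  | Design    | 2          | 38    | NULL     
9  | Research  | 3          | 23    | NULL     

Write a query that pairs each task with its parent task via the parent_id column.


This is a self-join: tasks is joined to a second copy of itself, matching each row's parent_id to another row's id. Use LEFT JOIN so rows with parent_id=NULL are kept.
  - task 1 (Audit): parent_id=NULL -> NULL
  - task 2 (Deploy): parent_id=1 -> Audit
  - task 3 (Migrate): parent_id=NULL -> NULL
  - task 4 (Optimize): parent_id=3 -> Migrate
  - task 5 (Document): parent_id=1 -> Audit
  - task 6 (Setup): parent_id=NULL -> NULL
  - task 7 (Implement): parent_id=5 -> Document
  - task 8 (Design): parent_id=NULL -> NULL
  - task 9 (Research): parent_id=NULL -> NULL

SQL:
SELECT a.name AS item, b.name AS parent
FROM tasks a
LEFT JOIN tasks b ON a.parent_id = b.id

Result:
item      | parent  
----------+---------
Audit     | NULL    
Deploy    | Audit   
Migrate   | NULL    
Optimize  | Migrate 
Document  | Audit   
Setup     | NULL    
Implement | Document
Design    | NULL    
Research  | NULL    


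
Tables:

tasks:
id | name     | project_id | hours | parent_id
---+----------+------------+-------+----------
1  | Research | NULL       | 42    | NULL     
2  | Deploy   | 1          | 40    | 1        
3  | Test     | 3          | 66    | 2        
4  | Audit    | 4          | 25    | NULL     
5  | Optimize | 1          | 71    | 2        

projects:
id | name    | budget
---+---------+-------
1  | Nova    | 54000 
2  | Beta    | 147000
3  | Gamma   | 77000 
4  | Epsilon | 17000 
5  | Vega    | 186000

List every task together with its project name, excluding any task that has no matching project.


INNER JOIN keeps only tasks rows whose project_id matches an id in projects. Walk through each task:
  - task 1 (Research): project_id=NULL, no match -> dropped
  - task 2 (Deploy): project_id=1 -> matches Nova
  - task 3 (Test): project_id=3 -> matches Gamma
  - task 4 (Audit): project_id=4 -> matches Epsilon
  - task 5 (Optimize): project_id=1 -> matches Nova
So 1 of 5 rows is dropped.

SQL:
SELECT a.name, b.name AS project
FROM tasks a
INNER JOIN projects b ON a.project_id = b.id

Result:
name     | project
---------+--------
Deploy   | Nova   
Test     | Gamma  
Audit    | Epsilon
Optimize | Nova   


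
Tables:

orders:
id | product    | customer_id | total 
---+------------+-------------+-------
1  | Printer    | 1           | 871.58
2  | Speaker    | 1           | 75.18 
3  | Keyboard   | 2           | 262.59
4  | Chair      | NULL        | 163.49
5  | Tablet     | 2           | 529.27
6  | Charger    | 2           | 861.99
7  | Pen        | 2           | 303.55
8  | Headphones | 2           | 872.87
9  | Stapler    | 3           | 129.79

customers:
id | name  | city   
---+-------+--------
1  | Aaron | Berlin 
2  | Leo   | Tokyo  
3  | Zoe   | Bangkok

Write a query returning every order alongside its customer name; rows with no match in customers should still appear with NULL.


LEFT JOIN keeps every row from orders (the left table); where customer_id has no match in customers, the customer columns become NULL. Walk through each order:
  - order 1 (Printer): customer_id=1 -> matches Aaron
  - order 2 (Speaker): customer_id=1 -> matches Aaron
  - order 3 (Keyboard): customer_id=2 -> matches Leo
  - order 4 (Chair): customer_id=NULL, no match -> kept with NULL
  - order 5 (Tablet): customer_id=2 -> matches Leo
  - order 6 (Charger): customer_id=2 -> matches Leo
  - order 7 (Pen): customer_id=2 -> matches Leo
  - order 8 (Headphones): customer_id=2 -> matches Leo
  - order 9 (Stapler): customer_id=3 -> matches Zoe
All 9 rows appear; 1 has NULL customer.

SQL:
SELECT a.product, b.name AS customer
FROM orders a
LEFT JOIN customers b ON a.customer_id = b.id

Result:
product    | customer
-----------+---------
Printer    | Aaron   
Speaker    | Aaron   
Keyboard   | Leo     
Chair      | NULL    
Tablet     | Leo     
Charger    | Leo     
Pen        | Leo     
Headphones | Leo     
Stapler    | Zoe     


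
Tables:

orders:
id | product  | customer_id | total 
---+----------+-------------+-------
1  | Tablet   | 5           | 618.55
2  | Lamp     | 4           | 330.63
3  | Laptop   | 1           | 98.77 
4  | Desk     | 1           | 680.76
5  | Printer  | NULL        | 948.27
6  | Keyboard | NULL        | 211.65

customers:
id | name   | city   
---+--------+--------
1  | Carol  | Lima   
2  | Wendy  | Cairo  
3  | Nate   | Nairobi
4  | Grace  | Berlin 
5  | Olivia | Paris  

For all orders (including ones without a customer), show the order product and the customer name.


LEFT JOIN keeps every row from orders (the left table); where customer_id has no match in customers, the customer columns become NULL. Walk through each order:
  - order 1 (Tablet): customer_id=5 -> matches Olivia
  - order 2 (Lamp): customer_id=4 -> matches Grace
  - order 3 (Laptop): customer_id=1 -> matches Carol
  - order 4 (Desk): customer_id=1 -> matches Carol
  - order 5 (Printer): customer_id=NULL, no match -> kept with NULL
  - order 6 (Keyboard): customer_id=NULL, no match -> kept with NULL
All 6 rows appear; 2 have NULL customer.

SQL:
SELECT a.product, b.name AS customer
FROM orders a
LEFT JOIN customers b ON a.customer_id = b.id

Result:
product  | customer
---------+---------
Tablet   | Olivia  
Lamp     | Grace   
Laptop   | Carol   
Desk     | Carol   
Printer  | NULL    
Keyboard | NULL    


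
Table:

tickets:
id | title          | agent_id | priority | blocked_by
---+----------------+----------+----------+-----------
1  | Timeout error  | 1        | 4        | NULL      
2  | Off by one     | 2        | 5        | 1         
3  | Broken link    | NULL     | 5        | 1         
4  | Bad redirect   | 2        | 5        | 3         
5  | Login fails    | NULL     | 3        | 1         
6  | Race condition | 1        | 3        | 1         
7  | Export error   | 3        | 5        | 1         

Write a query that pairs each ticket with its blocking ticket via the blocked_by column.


This is a self-join: tickets is joined to a second copy of itself, matching each row's blocked_by to another row's id. Use LEFT JOIN so rows with blocked_by=NULL are kept.
  - ticket 1 (Timeout error): blocked_by=NULL -> NULL
  - ticket 2 (Off by one): blocked_by=1 -> Timeout error
  - ticket 3 (Broken link): blocked_by=1 -> Timeout error
  - ticket 4 (Bad redirect): blocked_by=3 -> Broken link
  - ticket 5 (Login fails): blocked_by=1 -> Timeout error
  - ticket 6 (Race condition): blocked_by=1 -> Timeout error
  - ticket 7 (Export error): blocked_by=1 -> Timeout error

SQL:
SELECT a.title AS item, b.title AS blocked_by
FROM tickets a
LEFT JOIN tickets b ON a.blocked_by = b.id

Result:
item           | blocked_by   
---------------+--------------
Timeout error  | NULL         
Off by one     | Timeout error
Broken link    | Timeout error
Bad redirect   | Broken link  
Login fails    | Timeout error
Race condition | Timeout error
Export error   | Timeout error


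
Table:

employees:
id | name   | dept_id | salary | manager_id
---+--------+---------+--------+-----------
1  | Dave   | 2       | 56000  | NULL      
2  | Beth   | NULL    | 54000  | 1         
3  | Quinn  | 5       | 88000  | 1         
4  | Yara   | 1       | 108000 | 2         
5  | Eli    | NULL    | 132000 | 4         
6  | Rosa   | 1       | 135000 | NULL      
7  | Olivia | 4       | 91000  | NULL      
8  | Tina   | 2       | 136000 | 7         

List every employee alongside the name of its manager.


This is a self-join: employees is joined to a second copy of itself, matching each row's manager_id to another row's id. Use LEFT JOIN so rows with manager_id=NULL are kept.
  - employee 1 (Dave): manager_id=NULL -> NULL
  - employee 2 (Beth): manager_id=1 -> Dave
  - employee 3 (Quinn): manager_id=1 -> Dave
  - employee 4 (Yara): manager_id=2 -> Beth
  - employee 5 (Eli): manager_id=4 -> Yara
  - employee 6 (Rosa): manager_id=NULL -> NULL
  - employee 7 (Olivia): manager_id=NULL -> NULL
  - employee 8 (Tina): manager_id=7 -> Olivia

SQL:
SELECT a.name AS item, b.name AS manager
FROM employees a
LEFT JOIN employees b ON a.manager_id = b.id

Result:
item   | manager
-------+--------
Dave   | NULL   
Beth   | Dave   
Quinn  | Dave   
Yara   | Beth   
Eli    | Yara   
Rosa   | NULL   
Olivia | NULL   
Tina   | Olivia 


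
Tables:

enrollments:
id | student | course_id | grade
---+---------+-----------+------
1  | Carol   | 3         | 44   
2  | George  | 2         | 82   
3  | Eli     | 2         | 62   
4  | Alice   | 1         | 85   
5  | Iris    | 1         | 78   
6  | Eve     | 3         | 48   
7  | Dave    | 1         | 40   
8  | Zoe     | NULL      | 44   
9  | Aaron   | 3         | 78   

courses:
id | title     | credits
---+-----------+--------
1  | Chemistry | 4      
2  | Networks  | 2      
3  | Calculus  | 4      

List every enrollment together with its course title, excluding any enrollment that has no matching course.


INNER JOIN keeps only enrollments rows whose course_id matches an id in courses. Walk through each enrollment:
  - enrollment 1 (Carol): course_id=3 -> matches Calculus
  - enrollment 2 (George): course_id=2 -> matches Networks
  - enrollment 3 (Eli): course_id=2 -> matches Networks
  - enrollment 4 (Alice): course_id=1 -> matches Chemistry
  - enrollment 5 (Iris): course_id=1 -> matches Chemistry
  - enrollment 6 (Eve): course_id=3 -> matches Calculus
  - enrollment 7 (Dave): course_id=1 -> matches Chemistry
  - enrollment 8 (Zoe): course_id=NULL, no match -> dropped
  - enrollment 9 (Aaron): course_id=3 -> matches Calculus
So 1 of 9 rows is dropped.

SQL:
SELECT a.student, b.title AS course
FROM enrollments a
INNER JOIN courses b ON a.course_id = b.id

Result:
student | course   
--------+----------
Carol   | Calculus 
George  | Networks 
Eli     | Networks 
Alice   | Chemistry
Iris    | Chemistry
Eve     | Calculus 
Dave    | Chemistry
Aaron   | Calculus 


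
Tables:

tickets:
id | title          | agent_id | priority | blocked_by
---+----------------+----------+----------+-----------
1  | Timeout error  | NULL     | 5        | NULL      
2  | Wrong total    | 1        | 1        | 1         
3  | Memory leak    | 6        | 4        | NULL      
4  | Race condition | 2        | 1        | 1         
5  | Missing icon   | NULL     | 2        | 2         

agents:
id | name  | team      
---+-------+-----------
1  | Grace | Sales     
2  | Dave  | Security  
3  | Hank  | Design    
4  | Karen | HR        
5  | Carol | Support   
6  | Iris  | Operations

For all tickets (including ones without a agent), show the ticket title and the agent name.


LEFT JOIN keeps every row from tickets (the left table); where agent_id has no match in agents, the agent columns become NULL. Walk through each ticket:
  - ticket 1 (Timeout error): agent_id=NULL, no match -> kept with NULL
  - ticket 2 (Wrong total): agent_id=1 -> matches Grace
  - ticket 3 (Memory leak): agent_id=6 -> matches Iris
  - ticket 4 (Race condition): agent_id=2 -> matches Dave
  - ticket 5 (Missing icon): agent_id=NULL, no match -> kept with NULL
All 5 rows appear; 2 have NULL agent.

SQL:
SELECT a.title, b.name AS agent
FROM tickets a
LEFT JOIN agents b ON a.agent_id = b.id

Result:
title          | agent
---------------+------
Timeout error  | NULL 
Wrong total    | Grace
Memory leak    | Iris 
Race condition | Dave 
Missing icon   | NULL 
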